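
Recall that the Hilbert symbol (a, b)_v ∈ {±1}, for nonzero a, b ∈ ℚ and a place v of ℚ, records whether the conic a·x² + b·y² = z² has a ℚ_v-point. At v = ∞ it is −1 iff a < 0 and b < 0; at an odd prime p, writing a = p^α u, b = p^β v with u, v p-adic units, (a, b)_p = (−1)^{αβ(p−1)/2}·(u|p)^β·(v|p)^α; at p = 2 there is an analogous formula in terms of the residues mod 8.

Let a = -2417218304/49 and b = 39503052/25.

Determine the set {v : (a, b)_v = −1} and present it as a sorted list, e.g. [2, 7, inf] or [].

[19, 23, 31, 41]

Mod squares: a ≡ -9442259, b ≡ 13547. Check v ∈ {∞, 2, 3, 5, 7, 17, 19, 23, 31, 41}.
v=41: a=41^1·(≡18), b=41^0·(≡28) mod 41; (18|41)=+1, (28|41)=-1; (−1)^{1·0·20}·(+1)^0·(-1)^1 = -1.
v=∞: -9442259 < 0 and 13547 > 0  ⇒  (a,b)_∞ = +1.
v=23: a=23^1·(≡17), b=23^1·(≡11) mod 23; (17|23)=-1, (11|23)=-1; (−1)^{1·1·11}·(-1)^1·(-1)^1 = -1.
v=17: a=17^1·(≡10), b=17^0·(≡2) mod 17; (10|17)=-1, (2|17)=+1; (−1)^{1·0·8}·(-1)^0·(+1)^1 = +1.
v=7: a=7^-2·(≡3), b=7^0·(≡2) mod 7; (3|7)=-1, (2|7)=+1; (−1)^{-2·0·3}·(-1)^0·(+1)^-2 = +1.
v=19: a=19^1·(≡18), b=19^1·(≡15) mod 19; (18|19)=-1, (15|19)=-1; (−1)^{1·1·9}·(-1)^1·(-1)^1 = -1.
v=31: a=31^1·(≡11), b=31^1·(≡30) mod 31; (11|31)=-1, (30|31)=-1; (−1)^{1·1·15}·(-1)^1·(-1)^1 = -1.
v=2: v_2(a)=8, v_2(b)=2; units ≡ 5, 3 (mod 8); ε·ε+αω+βω = 0·1+8·1+2·1 ≡ 0  ⇒  (a,b)_2 = +1.
v=3: a=3^0·(≡1), b=3^6·(≡2) mod 3; (1|3)=+1, (2|3)=-1; (−1)^{0·6·1}·(+1)^6·(-1)^0 = +1.
v=5: a=5^0·(≡4), b=5^-2·(≡2) mod 5; (4|5)=+1, (2|5)=-1; (−1)^{0·-2·2}·(+1)^-2·(-1)^0 = +1.
Ram(-9442259, 13547) = {19, 23, 31, 41}; no ℚ_19-point on the conic.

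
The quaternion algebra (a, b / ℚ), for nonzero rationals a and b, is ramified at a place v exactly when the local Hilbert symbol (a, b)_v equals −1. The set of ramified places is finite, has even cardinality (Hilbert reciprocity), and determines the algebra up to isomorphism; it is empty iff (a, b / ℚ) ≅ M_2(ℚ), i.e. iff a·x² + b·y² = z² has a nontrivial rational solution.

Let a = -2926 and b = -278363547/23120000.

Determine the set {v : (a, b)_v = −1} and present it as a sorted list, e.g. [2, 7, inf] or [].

(a, b) ≡ (-2926, -84854) mod (ℚ^×)²; places V = {2, 3, 5, 7, 11, 17, 19, 29, ∞}.
(a,b)_19: α=1, u≡17; β=1, v≡8 (mod 19); (17|19)=+1, (8|19)=-1; sign (−1)^1·+1^1·-1^1 = +1.
(a,b)_11: α=1, u≡9; β=1, v≡10 (mod 11); (9|11)=+1, (10|11)=-1; sign (−1)^1·+1^1·-1^1 = +1.
(a,b)_3: α=0, u≡2; β=8, v≡1 (mod 3); (2|3)=-1, (1|3)=+1; sign (−1)^0·-1^8·+1^0 = +1.
(a,b)_5: α=0, u≡4; β=-4, v≡4 (mod 5); (4|5)=+1, (4|5)=+1; sign (−1)^0·+1^-4·+1^0 = +1.
(a,b)_29: α=0, u≡3; β=1, v≡26 (mod 29); (3|29)=-1, (26|29)=-1; sign (−1)^0·-1^1·-1^0 = -1.
(a,b)_17: α=0, u≡15; β=-2, v≡11 (mod 17); (15|17)=+1, (11|17)=-1; sign (−1)^0·+1^-2·-1^0 = +1.
(a,b)_2: α=1, β=-7; u≡1, v≡5 (mod 8); ε(u)ε(v)=0·0, αω(v)=1·1, βω(u)=-7·0; sum ≡ 1  ⇒  -1.
(a,b)_7: α=1, u≡2; β=1, v≡2 (mod 7); (2|7)=+1, (2|7)=+1; sign (−1)^1·+1^1·+1^1 = -1.
(a,b)_∞: sgn(-2926)=−, sgn(-84854)=−, so -1.
Ram(-2926, -84854) = {2, 7, 29, ∞}; no ℚ_2-point on the conic.

[2, 7, 29, inf]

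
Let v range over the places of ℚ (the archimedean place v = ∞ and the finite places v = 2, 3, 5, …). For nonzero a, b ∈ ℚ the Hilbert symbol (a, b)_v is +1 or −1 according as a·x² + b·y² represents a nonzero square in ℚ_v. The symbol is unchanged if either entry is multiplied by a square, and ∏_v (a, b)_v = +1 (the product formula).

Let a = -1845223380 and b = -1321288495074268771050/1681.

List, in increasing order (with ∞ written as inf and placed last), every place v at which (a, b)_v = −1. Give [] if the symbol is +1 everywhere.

[5, inf]

(a, b) ≡ (-8645, -8778) mod (ℚ^×)²; places V = {2, 3, 5, 7, 11, 13, 19, 29, 41, ∞}.
(a,b)_13: α=1, u≡6; β=2, v≡3 (mod 13); (6|13)=-1, (3|13)=+1; sign (−1)^0·-1^2·+1^1 = +1.
(a,b)_11: α=2, u≡4; β=5, v≡9 (mod 11); (4|11)=+1, (9|11)=+1; sign (−1)^0·+1^5·+1^2 = +1.
(a,b)_3: α=2, u≡1; β=11, v≡2 (mod 3); (1|3)=+1, (2|3)=-1; sign (−1)^0·+1^11·-1^2 = +1.
(a,b)_29: α=0, u≡17; β=2, v≡22 (mod 29); (17|29)=-1, (22|29)=+1; sign (−1)^0·-1^2·+1^0 = +1.
(a,b)_19: α=1, u≡17; β=1, v≡15 (mod 19); (17|19)=+1, (15|19)=-1; sign (−1)^1·+1^1·-1^1 = +1.
(a,b)_2: α=2, β=1; u≡3, v≡3 (mod 8); ε(u)ε(v)=1·1, αω(v)=2·1, βω(u)=1·1; sum ≡ 0  ⇒  +1.
(a,b)_5: α=1, u≡4; β=2, v≡3 (mod 5); (4|5)=+1, (3|5)=-1; sign (−1)^0·+1^2·-1^1 = -1.
(a,b)_7: α=3, u≡1; β=3, v≡6 (mod 7); (1|7)=+1, (6|7)=-1; sign (−1)^1·+1^3·-1^3 = +1.
(a,b)_∞: sgn(-8645)=−, sgn(-8778)=−, so -1.
(a,b)_41: α=0, u≡29; β=-2, v≡37 (mod 41); (29|41)=-1, (37|41)=+1; sign (−1)^0·-1^-2·+1^0 = +1.
Ram(-8645, -8778) = {5, ∞}; no ℚ_5-point on the conic.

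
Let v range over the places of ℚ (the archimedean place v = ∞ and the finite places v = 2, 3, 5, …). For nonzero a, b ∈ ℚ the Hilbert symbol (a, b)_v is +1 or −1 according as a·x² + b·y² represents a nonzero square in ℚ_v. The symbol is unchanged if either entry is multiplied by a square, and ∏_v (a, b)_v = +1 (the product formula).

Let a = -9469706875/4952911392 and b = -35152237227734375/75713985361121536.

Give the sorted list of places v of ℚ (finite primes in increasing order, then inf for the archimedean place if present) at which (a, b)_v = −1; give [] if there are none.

Mod squares: a ≡ -38, b ≡ -47. Check v ∈ {∞, 2, 3, 5, 7, 11, 13, 19, 29, 47}.
v=3: a=3^-2·(≡1), b=3^0·(≡1) mod 3; (1|3)=+1, (1|3)=+1; (−1)^{-2·0·1}·(+1)^0·(+1)^-2 = +1.
v=13: a=13^-2·(≡3), b=13^-4·(≡6) mod 13; (3|13)=+1, (6|13)=-1; (−1)^{-2·-4·6}·(+1)^-4·(-1)^-2 = +1.
v=∞: -38 < 0 and -47 < 0  ⇒  (a,b)_∞ = -1.
v=19: a=19^3·(≡9), b=19^2·(≡13) mod 19; (9|19)=+1, (13|19)=-1; (−1)^{3·2·9}·(+1)^2·(-1)^3 = -1.
v=29: a=29^-2·(≡5), b=29^-4·(≡11) mod 29; (5|29)=+1, (11|29)=-1; (−1)^{-2·-4·14}·(+1)^-4·(-1)^-2 = +1.
v=11: a=11^-2·(≡6), b=11^-4·(≡10) mod 11; (6|11)=-1, (10|11)=-1; (−1)^{-2·-4·5}·(-1)^-4·(-1)^-2 = +1.
v=2: v_2(a)=-5, v_2(b)=-8; units ≡ 5, 1 (mod 8); ε·ε+αω+βω = 0·0+-5·0+-8·1 ≡ 0  ⇒  (a,b)_2 = +1.
v=47: a=47^2·(≡2), b=47^3·(≡39) mod 47; (2|47)=+1, (39|47)=-1; (−1)^{2·3·23}·(+1)^3·(-1)^2 = +1.
v=7: a=7^0·(≡4), b=7^4·(≡1) mod 7; (4|7)=+1, (1|7)=+1; (−1)^{0·4·3}·(+1)^4·(+1)^0 = +1.
v=5: a=5^4·(≡2), b=5^8·(≡2) mod 5; (2|5)=-1, (2|5)=-1; (−1)^{4·8·2}·(-1)^8·(-1)^4 = +1.
|Ram(-38, -47)| = 2, even; anisotropic at {19, ∞}.

[19, inf]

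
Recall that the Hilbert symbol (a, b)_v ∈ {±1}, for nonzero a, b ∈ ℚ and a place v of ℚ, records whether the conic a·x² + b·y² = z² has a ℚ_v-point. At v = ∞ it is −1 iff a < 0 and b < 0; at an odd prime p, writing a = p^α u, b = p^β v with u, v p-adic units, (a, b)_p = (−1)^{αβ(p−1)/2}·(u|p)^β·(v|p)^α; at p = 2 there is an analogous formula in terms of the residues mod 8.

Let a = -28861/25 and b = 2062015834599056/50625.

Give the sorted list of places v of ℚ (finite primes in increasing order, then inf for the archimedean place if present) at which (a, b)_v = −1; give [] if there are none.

[7, 31]

Mod squares: a ≡ -589, b ≡ 161. Check v ∈ {∞, 2, 3, 5, 7, 19, 23, 31}.
v=31: a=31^1·(≡26), b=31^4·(≡17) mod 31; (26|31)=-1, (17|31)=-1; (−1)^{1·4·15}·(-1)^4·(-1)^1 = -1.
v=3: a=3^0·(≡2), b=3^-4·(≡2) mod 3; (2|3)=-1, (2|3)=-1; (−1)^{0·-4·1}·(-1)^-4·(-1)^0 = +1.
v=23: a=23^0·(≡2), b=23^1·(≡5) mod 23; (2|23)=+1, (5|23)=-1; (−1)^{0·1·11}·(+1)^1·(-1)^0 = +1.
v=∞: -589 < 0 and 161 > 0  ⇒  (a,b)_∞ = +1.
v=19: a=19^1·(≡16), b=19^2·(≡5) mod 19; (16|19)=+1, (5|19)=+1; (−1)^{1·2·9}·(+1)^2·(+1)^1 = +1.
v=2: v_2(a)=0, v_2(b)=4; units ≡ 3, 1 (mod 8); ε·ε+αω+βω = 1·0+0·0+4·1 ≡ 0  ⇒  (a,b)_2 = +1.
v=7: a=7^2·(≡5), b=7^5·(≡1) mod 7; (5|7)=-1, (1|7)=+1; (−1)^{2·5·3}·(-1)^5·(+1)^2 = -1.
v=5: a=5^-2·(≡4), b=5^-4·(≡1) mod 5; (4|5)=+1, (1|5)=+1; (−1)^{-2·-4·2}·(+1)^-4·(+1)^-2 = +1.
(-589, 161 / ℚ) ramifies at {7, 31}: a division algebra.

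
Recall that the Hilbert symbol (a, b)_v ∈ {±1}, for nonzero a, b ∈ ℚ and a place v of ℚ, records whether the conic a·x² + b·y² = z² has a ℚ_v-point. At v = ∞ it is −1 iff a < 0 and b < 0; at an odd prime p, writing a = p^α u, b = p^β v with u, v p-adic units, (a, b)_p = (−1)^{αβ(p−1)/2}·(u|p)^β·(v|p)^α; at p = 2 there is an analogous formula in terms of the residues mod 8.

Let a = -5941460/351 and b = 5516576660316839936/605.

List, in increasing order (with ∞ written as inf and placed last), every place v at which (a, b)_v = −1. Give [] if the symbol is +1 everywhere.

[2, 5, 7, 31]

(a, b) ≡ (-42315, 4030) mod (ℚ^×)²; places V = {2, 3, 5, 7, 11, 13, 23, 31, 37, ∞}.
(a,b)_37: α=2, u≡22; β=2, v≡36 (mod 37); (22|37)=-1, (36|37)=+1; sign (−1)^0·-1^2·+1^2 = +1.
(a,b)_3: α=-3, u≡1; β=0, v≡1 (mod 3); (1|3)=+1, (1|3)=+1; sign (−1)^0·+1^0·+1^-3 = +1.
(a,b)_7: α=1, u≡5; β=4, v≡6 (mod 7); (5|7)=-1, (6|7)=-1; sign (−1)^0·-1^4·-1^1 = -1.
(a,b)_2: α=2, β=13; u≡5, v≡7 (mod 8); ε(u)ε(v)=0·1, αω(v)=2·0, βω(u)=13·1; sum ≡ 1  ⇒  -1.
(a,b)_23: α=0, u≡14; β=2, v≡10 (mod 23); (14|23)=-1, (10|23)=-1; sign (−1)^0·-1^2·-1^0 = +1.
(a,b)_31: α=1, u≡23; β=3, v≡11 (mod 31); (23|31)=-1, (11|31)=-1; sign (−1)^1·-1^3·-1^1 = -1.
(a,b)_5: α=1, u≡3; β=-1, v≡1 (mod 5); (3|5)=-1, (1|5)=+1; sign (−1)^0·-1^-1·+1^1 = -1.
(a,b)_∞: sgn(-42315)=−, sgn(4030)=+, so +1.
(a,b)_11: α=0, u≡8; β=-2, v≡1 (mod 11); (8|11)=-1, (1|11)=+1; sign (−1)^0·-1^-2·+1^0 = +1.
(a,b)_13: α=-1, u≡8; β=1, v≡7 (mod 13); (8|13)=-1, (7|13)=-1; sign (−1)^0·-1^1·-1^-1 = +1.
Ram(-42315, 4030) = {2, 5, 7, 31}; no ℚ_2-point on the conic.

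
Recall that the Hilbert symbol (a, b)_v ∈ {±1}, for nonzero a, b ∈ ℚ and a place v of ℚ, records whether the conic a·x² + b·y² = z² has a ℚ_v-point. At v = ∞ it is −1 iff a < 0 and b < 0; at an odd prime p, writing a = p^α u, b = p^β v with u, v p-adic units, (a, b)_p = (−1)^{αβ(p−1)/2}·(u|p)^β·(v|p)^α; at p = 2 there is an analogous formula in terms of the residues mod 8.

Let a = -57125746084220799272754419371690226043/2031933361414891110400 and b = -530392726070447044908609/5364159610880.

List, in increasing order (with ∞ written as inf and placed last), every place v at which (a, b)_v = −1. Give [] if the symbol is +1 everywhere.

[5, inf]

(a, b) ≡ (-667, -5) mod (ℚ^×)²; places V = {2, 3, 5, 7, 11, 17, 23, 29, 41, ∞}.
(a,b)_29: α=3, u≡24; β=2, v≡1 (mod 29); (24|29)=+1, (1|29)=+1; sign (−1)^0·+1^2·+1^3 = +1.
(a,b)_23: α=3, u≡5; β=2, v≡1 (mod 23); (5|23)=-1, (1|23)=+1; sign (−1)^0·-1^2·+1^3 = +1.
(a,b)_17: α=-6, u≡4; β=-4, v≡11 (mod 17); (4|17)=+1, (11|17)=-1; sign (−1)^0·+1^-4·-1^-6 = +1.
(a,b)_∞: sgn(-667)=−, sgn(-5)=−, so -1.
(a,b)_5: α=-2, u≡2; β=-1, v≡1 (mod 5); (2|5)=-1, (1|5)=+1; sign (−1)^0·-1^-1·+1^-2 = -1.
(a,b)_2: α=-36, β=-18; u≡5, v≡3 (mod 8); ε(u)ε(v)=0·1, αω(v)=-36·1, βω(u)=-18·1; sum ≡ 0  ⇒  +1.
(a,b)_41: α=6, u≡28; β=4, v≡37 (mod 41); (28|41)=-1, (37|41)=+1; sign (−1)^0·-1^4·+1^6 = +1.
(a,b)_3: α=28, u≡2; β=20, v≡1 (mod 3); (2|3)=-1, (1|3)=+1; sign (−1)^0·-1^20·+1^28 = +1.
(a,b)_11: α=6, u≡9; β=2, v≡6 (mod 11); (9|11)=+1, (6|11)=-1; sign (−1)^0·+1^2·-1^6 = +1.
(a,b)_7: α=-2, u≡6; β=-2, v≡2 (mod 7); (6|7)=-1, (2|7)=+1; sign (−1)^0·-1^-2·+1^-2 = +1.
(-667, -5 / ℚ) ramifies at {5, ∞}: a division algebra.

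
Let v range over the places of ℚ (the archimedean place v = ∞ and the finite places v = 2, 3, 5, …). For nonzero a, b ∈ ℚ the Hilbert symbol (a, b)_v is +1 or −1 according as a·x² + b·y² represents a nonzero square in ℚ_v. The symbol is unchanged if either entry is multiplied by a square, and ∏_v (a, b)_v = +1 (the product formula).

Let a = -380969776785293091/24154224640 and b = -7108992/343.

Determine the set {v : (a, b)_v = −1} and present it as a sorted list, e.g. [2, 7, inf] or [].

[2, 7, 17, inf]

Mod squares: a ≡ -10010, b ≡ -714. Check v ∈ {∞, 2, 3, 5, 7, 11, 13, 17, 23, 29, 31, 41}.
v=3: a=3^6·(≡1), b=3^3·(≡2) mod 3; (1|3)=+1, (2|3)=-1; (−1)^{6·3·1}·(+1)^3·(-1)^6 = +1.
v=2: v_2(a)=-11, v_2(b)=7; units ≡ 3, 3 (mod 8); ε·ε+αω+βω = 1·1+-11·1+7·1 ≡ 1  ⇒  (a,b)_2 = -1.
v=∞: -10010 < 0 and -714 < 0  ⇒  (a,b)_∞ = -1.
v=31: a=31^2·(≡22), b=31^0·(≡26) mod 31; (22|31)=-1, (26|31)=-1; (−1)^{2·0·15}·(-1)^0·(-1)^2 = +1.
v=5: a=5^-1·(≡3), b=5^0·(≡1) mod 5; (3|5)=-1, (1|5)=+1; (−1)^{-1·0·2}·(-1)^0·(+1)^-1 = +1.
v=29: a=29^2·(≡5), b=29^0·(≡27) mod 29; (5|29)=+1, (27|29)=-1; (−1)^{2·0·14}·(+1)^0·(-1)^2 = +1.
v=23: a=23^-2·(≡3), b=23^0·(≡7) mod 23; (3|23)=+1, (7|23)=-1; (−1)^{-2·0·11}·(+1)^0·(-1)^-2 = +1.
v=13: a=13^-1·(≡10), b=13^0·(≡9) mod 13; (10|13)=+1, (9|13)=+1; (−1)^{-1·0·6}·(+1)^0·(+1)^-1 = +1.
v=7: a=7^-3·(≡6), b=7^-3·(≡5) mod 7; (6|7)=-1, (5|7)=-1; (−1)^{-3·-3·3}·(-1)^-3·(-1)^-3 = -1.
v=41: a=41^2·(≡29), b=41^0·(≡19) mod 41; (29|41)=-1, (19|41)=-1; (−1)^{2·0·20}·(-1)^0·(-1)^2 = +1.
v=17: a=17^2·(≡10), b=17^1·(≡8) mod 17; (10|17)=-1, (8|17)=+1; (−1)^{2·1·8}·(-1)^1·(+1)^2 = -1.
v=11: a=11^3·(≡9), b=11^2·(≡5) mod 11; (9|11)=+1, (5|11)=+1; (−1)^{3·2·5}·(+1)^2·(+1)^3 = +1.
|Ram(-10010, -714)| = 4, even; anisotropic at {2, 7, 17, ∞}.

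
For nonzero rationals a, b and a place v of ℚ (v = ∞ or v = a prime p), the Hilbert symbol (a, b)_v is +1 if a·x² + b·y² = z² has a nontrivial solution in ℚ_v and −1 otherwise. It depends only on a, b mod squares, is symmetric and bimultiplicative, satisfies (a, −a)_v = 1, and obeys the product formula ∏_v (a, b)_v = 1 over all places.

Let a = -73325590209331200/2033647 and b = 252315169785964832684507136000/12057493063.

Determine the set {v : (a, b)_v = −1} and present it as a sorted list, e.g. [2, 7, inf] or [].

[2, 19]

(a, b) ≡ (-58786, 8645) mod (ℚ^×)²; places V = {2, 3, 5, 7, 11, 13, 17, 19, ∞}.
(a,b)_19: α=3, u≡8; β=5, v≡13 (mod 19); (8|19)=-1, (13|19)=-1; sign (−1)^1·-1^5·-1^3 = -1.
(a,b)_17: α=1, u≡11; β=2, v≡2 (mod 17); (11|17)=-1, (2|17)=+1; sign (−1)^0·-1^2·+1^1 = +1.
(a,b)_11: α=-2, u≡4; β=-4, v≡6 (mod 11); (4|11)=+1, (6|11)=-1; sign (−1)^0·+1^-4·-1^-2 = +1.
(a,b)_7: α=-5, u≡4; β=-7, v≡6 (mod 7); (4|7)=+1, (6|7)=-1; sign (−1)^1·+1^-7·-1^-5 = +1.
(a,b)_∞: sgn(-58786)=−, sgn(8645)=+, so +1.
(a,b)_3: α=10, u≡2; β=14, v≡2 (mod 3); (2|3)=-1, (2|3)=-1; sign (−1)^0·-1^14·-1^10 = +1.
(a,b)_2: α=15, β=28; u≡7, v≡5 (mod 8); ε(u)ε(v)=1·0, αω(v)=15·1, βω(u)=28·0; sum ≡ 1  ⇒  -1.
(a,b)_5: α=2, u≡1; β=3, v≡1 (mod 5); (1|5)=+1, (1|5)=+1; sign (−1)^0·+1^3·+1^2 = +1.
(a,b)_13: α=1, u≡8; β=3, v≡7 (mod 13); (8|13)=-1, (7|13)=-1; sign (−1)^0·-1^3·-1^1 = +1.
(-58786, 8645 / ℚ) ramifies at {2, 19}: a division algebra.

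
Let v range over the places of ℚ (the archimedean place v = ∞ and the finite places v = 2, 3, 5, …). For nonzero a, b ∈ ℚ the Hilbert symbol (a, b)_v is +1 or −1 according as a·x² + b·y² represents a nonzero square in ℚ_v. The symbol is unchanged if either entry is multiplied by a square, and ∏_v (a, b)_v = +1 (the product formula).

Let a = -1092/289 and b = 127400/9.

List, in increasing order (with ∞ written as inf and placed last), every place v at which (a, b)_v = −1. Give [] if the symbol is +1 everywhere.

(a, b) ≡ (-273, 26) mod (ℚ^×)²; places V = {2, 3, 5, 7, 13, 17, ∞}.
(a,b)_3: α=1, u≡2; β=-2, v≡2 (mod 3); (2|3)=-1, (2|3)=-1; sign (−1)^0·-1^-2·-1^1 = -1.
(a,b)_13: α=1, u≡11; β=1, v≡7 (mod 13); (11|13)=-1, (7|13)=-1; sign (−1)^0·-1^1·-1^1 = +1.
(a,b)_∞: sgn(-273)=−, sgn(26)=+, so +1.
(a,b)_5: α=0, u≡2; β=2, v≡4 (mod 5); (2|5)=-1, (4|5)=+1; sign (−1)^0·-1^2·+1^0 = +1.
(a,b)_7: α=1, u≡6; β=2, v≡5 (mod 7); (6|7)=-1, (5|7)=-1; sign (−1)^0·-1^2·-1^1 = -1.
(a,b)_2: α=2, β=3; u≡7, v≡5 (mod 8); ε(u)ε(v)=1·0, αω(v)=2·1, βω(u)=3·0; sum ≡ 0  ⇒  +1.
(a,b)_17: α=-2, u≡13; β=0, v≡4 (mod 17); (13|17)=+1, (4|17)=+1; sign (−1)^0·+1^0·+1^-2 = +1.
Ram(-273, 26) = {3, 7}; no ℚ_3-point on the conic.

[3, 7]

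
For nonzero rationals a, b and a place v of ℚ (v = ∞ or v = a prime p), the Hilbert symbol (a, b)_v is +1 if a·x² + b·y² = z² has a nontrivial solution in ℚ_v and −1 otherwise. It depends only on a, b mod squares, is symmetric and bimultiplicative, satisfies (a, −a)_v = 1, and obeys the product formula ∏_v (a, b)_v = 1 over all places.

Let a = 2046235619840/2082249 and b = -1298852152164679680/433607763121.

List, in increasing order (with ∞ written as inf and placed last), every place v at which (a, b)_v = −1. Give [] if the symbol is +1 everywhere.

(a, b) ≡ (9890, -2724695) mod (ℚ^×)²; places V = {2, 3, 5, 13, 19, 23, 29, 31, 37, 43, ∞}.
(a,b)_3: α=-2, u≡2; β=2, v≡1 (mod 3); (2|3)=-1, (1|3)=+1; sign (−1)^0·-1^2·+1^-2 = +1.
(a,b)_2: α=9, β=16; u≡1, v≡1 (mod 8); ε(u)ε(v)=0·0, αω(v)=9·0, βω(u)=16·0; sum ≡ 0  ⇒  +1.
(a,b)_19: α=0, u≡10; β=1, v≡11 (mod 19); (10|19)=-1, (11|19)=+1; sign (−1)^0·-1^1·+1^0 = -1.
(a,b)_43: α=1, u≡35; β=1, v≡4 (mod 43); (35|43)=+1, (4|43)=+1; sign (−1)^1·+1^1·+1^1 = -1.
(a,b)_∞: sgn(9890)=+, sgn(-2724695)=−, so +1.
(a,b)_37: α=-2, u≡10; β=-6, v≡24 (mod 37); (10|37)=+1, (24|37)=-1; sign (−1)^0·+1^-6·-1^-2 = +1.
(a,b)_13: α=-2, u≡10; β=-2, v≡9 (mod 13); (10|13)=+1, (9|13)=+1; sign (−1)^0·+1^-2·+1^-2 = +1.
(a,b)_31: α=2, u≡28; β=2, v≡18 (mod 31); (28|31)=+1, (18|31)=+1; sign (−1)^0·+1^2·+1^2 = +1.
(a,b)_5: α=1, u≡2; β=1, v≡4 (mod 5); (2|5)=-1, (4|5)=+1; sign (−1)^0·-1^1·+1^1 = -1.
(a,b)_29: α=2, u≡28; β=3, v≡20 (mod 29); (28|29)=+1, (20|29)=+1; sign (−1)^0·+1^3·+1^2 = +1.
(a,b)_23: α=1, u≡13; β=1, v≡16 (mod 23); (13|23)=+1, (16|23)=+1; sign (−1)^1·+1^1·+1^1 = -1.
(9890, -2724695 / ℚ) ramifies at {5, 19, 23, 43}: a division algebra.

[5, 19, 23, 43]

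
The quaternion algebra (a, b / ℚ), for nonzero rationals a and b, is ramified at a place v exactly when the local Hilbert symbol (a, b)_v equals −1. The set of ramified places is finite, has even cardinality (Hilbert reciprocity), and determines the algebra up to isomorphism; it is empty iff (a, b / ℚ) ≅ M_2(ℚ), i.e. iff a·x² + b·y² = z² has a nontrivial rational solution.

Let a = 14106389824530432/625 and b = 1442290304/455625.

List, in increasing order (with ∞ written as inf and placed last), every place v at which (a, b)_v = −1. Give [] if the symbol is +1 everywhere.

Mod squares: a ≡ 858, b ≡ 26. Check v ∈ {∞, 2, 3, 5, 7, 11, 13, 19}.
v=7: a=7^0·(≡1), b=7^4·(≡3) mod 7; (1|7)=+1, (3|7)=-1; (−1)^{0·4·3}·(+1)^4·(-1)^0 = +1.
v=11: a=11^1·(≡9), b=11^0·(≡3) mod 11; (9|11)=+1, (3|11)=+1; (−1)^{1·0·5}·(+1)^0·(+1)^1 = +1.
v=3: a=3^7·(≡1), b=3^-6·(≡2) mod 3; (1|3)=+1, (2|3)=-1; (−1)^{7·-6·1}·(+1)^-6·(-1)^7 = -1.
v=13: a=13^3·(≡12), b=13^1·(≡2) mod 13; (12|13)=+1, (2|13)=-1; (−1)^{3·1·6}·(+1)^1·(-1)^3 = -1.
v=19: a=19^4·(≡15), b=19^2·(≡4) mod 19; (15|19)=-1, (4|19)=+1; (−1)^{4·2·9}·(-1)^2·(+1)^4 = +1.
v=5: a=5^-4·(≡2), b=5^-4·(≡1) mod 5; (2|5)=-1, (1|5)=+1; (−1)^{-4·-4·2}·(-1)^-4·(+1)^-4 = +1.
v=2: v_2(a)=11, v_2(b)=7; units ≡ 5, 5 (mod 8); ε·ε+αω+βω = 0·0+11·1+7·1 ≡ 0  ⇒  (a,b)_2 = +1.
v=∞: 858 > 0 and 26 > 0  ⇒  (a,b)_∞ = +1.
Ram(858, 26) = {3, 13}; no ℚ_3-point on the conic.

[3, 13]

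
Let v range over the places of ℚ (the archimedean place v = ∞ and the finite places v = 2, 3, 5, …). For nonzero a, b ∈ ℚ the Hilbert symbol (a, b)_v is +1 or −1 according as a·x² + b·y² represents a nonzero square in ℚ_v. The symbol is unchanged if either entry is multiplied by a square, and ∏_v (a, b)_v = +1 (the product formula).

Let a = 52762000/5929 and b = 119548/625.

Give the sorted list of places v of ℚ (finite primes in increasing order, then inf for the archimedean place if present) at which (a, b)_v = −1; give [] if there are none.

Mod squares: a ≡ 131905, b ≡ 247. Check v ∈ {∞, 2, 5, 7, 11, 13, 19, 23, 31, 37}.
v=11: a=11^-2·(≡1), b=11^2·(≡1) mod 11; (1|11)=+1, (1|11)=+1; (−1)^{-2·2·5}·(+1)^2·(+1)^-2 = +1.
v=5: a=5^3·(≡4), b=5^-4·(≡3) mod 5; (4|5)=+1, (3|5)=-1; (−1)^{3·-4·2}·(+1)^-4·(-1)^3 = -1.
v=37: a=37^1·(≡31), b=37^0·(≡9) mod 37; (31|37)=-1, (9|37)=+1; (−1)^{1·0·18}·(-1)^0·(+1)^1 = +1.
v=19: a=19^0·(≡7), b=19^1·(≡8) mod 19; (7|19)=+1, (8|19)=-1; (−1)^{0·1·9}·(+1)^1·(-1)^0 = +1.
v=7: a=7^-2·(≡2), b=7^0·(≡1) mod 7; (2|7)=+1, (1|7)=+1; (−1)^{-2·0·3}·(+1)^0·(+1)^-2 = +1.
v=13: a=13^0·(≡5), b=13^1·(≡5) mod 13; (5|13)=-1, (5|13)=-1; (−1)^{0·1·6}·(-1)^1·(-1)^0 = -1.
v=31: a=31^1·(≡28), b=31^0·(≡21) mod 31; (28|31)=+1, (21|31)=-1; (−1)^{1·0·15}·(+1)^0·(-1)^1 = -1.
v=2: v_2(a)=4, v_2(b)=2; units ≡ 1, 7 (mod 8); ε·ε+αω+βω = 0·1+4·0+2·0 ≡ 0  ⇒  (a,b)_2 = +1.
v=23: a=23^1·(≡4), b=23^0·(≡10) mod 23; (4|23)=+1, (10|23)=-1; (−1)^{1·0·11}·(+1)^0·(-1)^1 = -1.
v=∞: 131905 > 0 and 247 > 0  ⇒  (a,b)_∞ = +1.
|Ram(131905, 247)| = 4, even; anisotropic at {5, 13, 23, 31}.

[5, 13, 23, 31]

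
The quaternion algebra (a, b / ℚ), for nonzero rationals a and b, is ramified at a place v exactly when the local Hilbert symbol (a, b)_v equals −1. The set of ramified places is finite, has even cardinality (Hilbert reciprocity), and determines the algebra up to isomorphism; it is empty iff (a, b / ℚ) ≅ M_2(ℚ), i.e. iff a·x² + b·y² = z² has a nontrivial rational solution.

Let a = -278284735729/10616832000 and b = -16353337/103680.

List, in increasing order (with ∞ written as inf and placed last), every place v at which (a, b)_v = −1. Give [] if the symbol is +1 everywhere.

[2, 5, 11, 13, 17, inf]

Mod squares: a ≡ -5, b ≡ -85085. Check v ∈ {∞, 2, 3, 5, 7, 11, 13, 17, 31}.
v=13: a=13^2·(≡2), b=13^1·(≡7) mod 13; (2|13)=-1, (7|13)=-1; (−1)^{2·1·6}·(-1)^1·(-1)^2 = -1.
v=5: a=5^-3·(≡1), b=5^-1·(≡3) mod 5; (1|5)=+1, (3|5)=-1; (−1)^{-3·-1·2}·(+1)^-1·(-1)^-3 = -1.
v=11: a=11^2·(≡7), b=11^1·(≡1) mod 11; (7|11)=-1, (1|11)=+1; (−1)^{2·1·5}·(-1)^1·(+1)^2 = -1.
v=17: a=17^2·(≡7), b=17^1·(≡11) mod 17; (7|17)=-1, (11|17)=-1; (−1)^{2·1·8}·(-1)^1·(-1)^2 = -1.
v=31: a=31^2·(≡21), b=31^2·(≡4) mod 31; (21|31)=-1, (4|31)=+1; (−1)^{2·2·15}·(-1)^2·(+1)^2 = +1.
v=2: v_2(a)=-20, v_2(b)=-8; units ≡ 3, 3 (mod 8); ε·ε+αω+βω = 1·1+-20·1+-8·1 ≡ 1  ⇒  (a,b)_2 = -1.
v=∞: -5 < 0 and -85085 < 0  ⇒  (a,b)_∞ = -1.
v=3: a=3^-4·(≡1), b=3^-4·(≡1) mod 3; (1|3)=+1, (1|3)=+1; (−1)^{-4·-4·1}·(+1)^-4·(+1)^-4 = +1.
v=7: a=7^2·(≡4), b=7^1·(≡1) mod 7; (4|7)=+1, (1|7)=+1; (−1)^{2·1·3}·(+1)^1·(+1)^2 = +1.
|Ram(-5, -85085)| = 6, even; anisotropic at {2, 5, 11, 13, 17, ∞}.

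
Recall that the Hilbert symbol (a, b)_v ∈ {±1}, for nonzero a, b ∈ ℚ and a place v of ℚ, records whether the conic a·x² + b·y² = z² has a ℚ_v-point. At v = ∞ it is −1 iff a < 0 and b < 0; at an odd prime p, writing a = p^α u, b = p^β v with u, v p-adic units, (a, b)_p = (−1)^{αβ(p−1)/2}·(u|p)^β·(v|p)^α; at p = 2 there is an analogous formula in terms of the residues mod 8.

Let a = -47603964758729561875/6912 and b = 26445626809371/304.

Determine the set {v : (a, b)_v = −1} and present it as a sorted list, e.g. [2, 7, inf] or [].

[11, 23]

Mod squares: a ≡ -5313, b ≡ 33649. Check v ∈ {∞, 2, 3, 5, 7, 11, 19, 23}.
v=5: a=5^4·(≡3), b=5^0·(≡4) mod 5; (3|5)=-1, (4|5)=+1; (−1)^{4·0·2}·(-1)^0·(+1)^4 = +1.
v=7: a=7^5·(≡1), b=7^3·(≡5) mod 7; (1|7)=+1, (5|7)=-1; (−1)^{5·3·3}·(+1)^3·(-1)^5 = +1.
v=2: v_2(a)=-8, v_2(b)=-4; units ≡ 7, 1 (mod 8); ε·ε+αω+βω = 1·0+-8·0+-4·0 ≡ 0  ⇒  (a,b)_2 = +1.
v=∞: -5313 < 0 and 33649 > 0  ⇒  (a,b)_∞ = +1.
v=23: a=23^7·(≡17), b=23^5·(≡20) mod 23; (17|23)=-1, (20|23)=-1; (−1)^{7·5·11}·(-1)^5·(-1)^7 = -1.
v=19: a=19^0·(≡5), b=19^-1·(≡6) mod 19; (5|19)=+1, (6|19)=+1; (−1)^{0·-1·9}·(+1)^-1·(+1)^0 = +1.
v=11: a=11^3·(≡5), b=11^3·(≡1) mod 11; (5|11)=+1, (1|11)=+1; (−1)^{3·3·5}·(+1)^3·(+1)^3 = -1.
v=3: a=3^-3·(≡2), b=3^2·(≡1) mod 3; (2|3)=-1, (1|3)=+1; (−1)^{-3·2·1}·(-1)^2·(+1)^-3 = +1.
(-5313, 33649 / ℚ) ramifies at {11, 23}: a division algebra.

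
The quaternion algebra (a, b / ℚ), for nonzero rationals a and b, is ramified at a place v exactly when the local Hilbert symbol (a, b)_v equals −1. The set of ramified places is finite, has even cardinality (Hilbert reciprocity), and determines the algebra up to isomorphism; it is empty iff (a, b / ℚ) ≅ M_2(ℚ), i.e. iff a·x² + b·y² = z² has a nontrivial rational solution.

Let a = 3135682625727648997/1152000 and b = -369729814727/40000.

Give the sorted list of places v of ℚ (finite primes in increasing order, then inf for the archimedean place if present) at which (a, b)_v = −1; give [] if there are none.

Mod squares: a ≡ 65, b ≡ -911183. Check v ∈ {∞, 2, 3, 5, 7, 11, 13, 17, 19, 31}.
v=17: a=17^2·(≡12), b=17^1·(≡8) mod 17; (12|17)=-1, (8|17)=+1; (−1)^{2·1·8}·(-1)^1·(+1)^2 = -1.
v=31: a=31^2·(≡23), b=31^1·(≡26) mod 31; (23|31)=-1, (26|31)=-1; (−1)^{2·1·15}·(-1)^1·(-1)^2 = -1.
v=5: a=5^-3·(≡2), b=5^-4·(≡2) mod 5; (2|5)=-1, (2|5)=-1; (−1)^{-3·-4·2}·(-1)^-4·(-1)^-3 = -1.
v=13: a=13^3·(≡11), b=13^3·(≡7) mod 13; (11|13)=-1, (7|13)=-1; (−1)^{3·3·6}·(-1)^3·(-1)^3 = +1.
v=2: v_2(a)=-10, v_2(b)=-6; units ≡ 1, 1 (mod 8); ε·ε+αω+βω = 0·0+-10·0+-6·0 ≡ 0  ⇒  (a,b)_2 = +1.
v=19: a=19^2·(≡13), b=19^1·(≡18) mod 19; (13|19)=-1, (18|19)=-1; (−1)^{2·1·9}·(-1)^1·(-1)^2 = -1.
v=11: a=11^2·(≡8), b=11^0·(≡6) mod 11; (8|11)=-1, (6|11)=-1; (−1)^{2·0·5}·(-1)^0·(-1)^2 = +1.
v=7: a=7^6·(≡1), b=7^5·(≡5) mod 7; (1|7)=+1, (5|7)=-1; (−1)^{6·5·3}·(+1)^5·(-1)^6 = +1.
v=3: a=3^-2·(≡2), b=3^0·(≡1) mod 3; (2|3)=-1, (1|3)=+1; (−1)^{-2·0·1}·(-1)^0·(+1)^-2 = +1.
v=∞: 65 > 0 and -911183 < 0  ⇒  (a,b)_∞ = +1.
(65, -911183 / ℚ) ramifies at {5, 17, 19, 31}: a division algebra.

[5, 17, 19, 31]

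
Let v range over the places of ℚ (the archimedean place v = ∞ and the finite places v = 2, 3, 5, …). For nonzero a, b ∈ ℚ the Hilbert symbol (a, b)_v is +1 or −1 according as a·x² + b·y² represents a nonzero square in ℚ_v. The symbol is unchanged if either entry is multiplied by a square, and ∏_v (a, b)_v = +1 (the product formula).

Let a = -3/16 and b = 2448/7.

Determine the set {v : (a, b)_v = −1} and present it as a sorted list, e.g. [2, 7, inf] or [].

Mod squares: a ≡ -3, b ≡ 119. Check v ∈ {∞, 2, 3, 7, 17}.
v=2: v_2(a)=-4, v_2(b)=4; units ≡ 5, 7 (mod 8); ε·ε+αω+βω = 0·1+-4·0+4·1 ≡ 0  ⇒  (a,b)_2 = +1.
v=3: a=3^1·(≡2), b=3^2·(≡2) mod 3; (2|3)=-1, (2|3)=-1; (−1)^{1·2·1}·(-1)^2·(-1)^1 = -1.
v=17: a=17^0·(≡3), b=17^1·(≡6) mod 17; (3|17)=-1, (6|17)=-1; (−1)^{0·1·8}·(-1)^1·(-1)^0 = -1.
v=∞: -3 < 0 and 119 > 0  ⇒  (a,b)_∞ = +1.
v=7: a=7^0·(≡2), b=7^-1·(≡5) mod 7; (2|7)=+1, (5|7)=-1; (−1)^{0·-1·3}·(+1)^-1·(-1)^0 = +1.
(-3, 119 / ℚ) ramifies at {3, 17}: a division algebra.

[3, 17]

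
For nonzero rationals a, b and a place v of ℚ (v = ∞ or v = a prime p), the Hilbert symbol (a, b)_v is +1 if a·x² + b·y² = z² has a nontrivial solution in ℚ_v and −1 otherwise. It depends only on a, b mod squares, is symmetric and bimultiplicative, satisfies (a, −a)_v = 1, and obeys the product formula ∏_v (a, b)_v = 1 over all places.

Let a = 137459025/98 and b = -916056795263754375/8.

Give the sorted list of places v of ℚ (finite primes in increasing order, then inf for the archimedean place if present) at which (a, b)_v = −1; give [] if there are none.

Mod squares: a ≡ 1122, b ≡ -7854. Check v ∈ {∞, 2, 3, 5, 7, 11, 17}.
v=3: a=3^5·(≡2), b=3^7·(≡1) mod 3; (2|3)=-1, (1|3)=+1; (−1)^{5·7·1}·(-1)^7·(+1)^5 = +1.
v=7: a=7^-2·(≡2), b=7^1·(≡3) mod 7; (2|7)=+1, (3|7)=-1; (−1)^{-2·1·3}·(+1)^1·(-1)^-2 = +1.
v=5: a=5^2·(≡2), b=5^4·(≡1) mod 5; (2|5)=-1, (1|5)=+1; (−1)^{2·4·2}·(-1)^4·(+1)^2 = +1.
v=2: v_2(a)=-1, v_2(b)=-3; units ≡ 1, 1 (mod 8); ε·ε+αω+βω = 0·0+-1·0+-3·0 ≡ 0  ⇒  (a,b)_2 = +1.
v=17: a=17^1·(≡1), b=17^3·(≡5) mod 17; (1|17)=+1, (5|17)=-1; (−1)^{1·3·8}·(+1)^3·(-1)^1 = -1.
v=11: a=11^3·(≡4), b=11^7·(≡3) mod 11; (4|11)=+1, (3|11)=+1; (−1)^{3·7·5}·(+1)^7·(+1)^3 = -1.
v=∞: 1122 > 0 and -7854 < 0  ⇒  (a,b)_∞ = +1.
(1122, -7854 / ℚ) ramifies at {11, 17}: a division algebra.

[11, 17]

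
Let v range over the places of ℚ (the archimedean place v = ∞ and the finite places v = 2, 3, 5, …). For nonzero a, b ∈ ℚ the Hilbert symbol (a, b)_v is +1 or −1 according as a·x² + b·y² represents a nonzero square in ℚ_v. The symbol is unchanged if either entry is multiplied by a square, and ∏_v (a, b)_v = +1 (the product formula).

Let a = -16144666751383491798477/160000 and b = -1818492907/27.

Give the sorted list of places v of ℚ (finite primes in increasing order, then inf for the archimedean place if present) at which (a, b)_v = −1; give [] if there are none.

(a, b) ≡ (-7293, -156009) mod (ℚ^×)²; places V = {2, 3, 5, 7, 11, 13, 17, 19, 23, ∞}.
(a,b)_23: α=2, u≡11; β=1, v≡13 (mod 23); (11|23)=-1, (13|23)=+1; sign (−1)^0·-1^1·+1^2 = -1.
(a,b)_3: α=5, u≡2; β=-3, v≡2 (mod 3); (2|3)=-1, (2|3)=-1; sign (−1)^1·-1^-3·-1^5 = -1.
(a,b)_13: α=1, u≡5; β=0, v≡3 (mod 13); (5|13)=-1, (3|13)=+1; sign (−1)^0·-1^0·+1^1 = +1.
(a,b)_19: α=2, u≡8; β=1, v≡6 (mod 19); (8|19)=-1, (6|19)=+1; sign (−1)^0·-1^1·+1^2 = -1.
(a,b)_∞: sgn(-7293)=−, sgn(-156009)=−, so -1.
(a,b)_11: α=3, u≡10; β=2, v≡3 (mod 11); (10|11)=-1, (3|11)=+1; sign (−1)^0·-1^2·+1^3 = +1.
(a,b)_5: α=-4, u≡3; β=0, v≡4 (mod 5); (3|5)=-1, (4|5)=+1; sign (−1)^0·-1^0·+1^-4 = +1.
(a,b)_2: α=-8, β=0; u≡3, v≡7 (mod 8); ε(u)ε(v)=1·1, αω(v)=-8·0, βω(u)=0·1; sum ≡ 1  ⇒  -1.
(a,b)_17: α=7, u≡9; β=3, v≡7 (mod 17); (9|17)=+1, (7|17)=-1; sign (−1)^0·+1^3·-1^7 = -1.
(a,b)_7: α=2, u≡2; β=1, v≡1 (mod 7); (2|7)=+1, (1|7)=+1; sign (−1)^0·+1^1·+1^2 = +1.
|Ram(-7293, -156009)| = 6, even; anisotropic at {2, 3, 17, 19, 23, ∞}.

[2, 3, 17, 19, 23, inf]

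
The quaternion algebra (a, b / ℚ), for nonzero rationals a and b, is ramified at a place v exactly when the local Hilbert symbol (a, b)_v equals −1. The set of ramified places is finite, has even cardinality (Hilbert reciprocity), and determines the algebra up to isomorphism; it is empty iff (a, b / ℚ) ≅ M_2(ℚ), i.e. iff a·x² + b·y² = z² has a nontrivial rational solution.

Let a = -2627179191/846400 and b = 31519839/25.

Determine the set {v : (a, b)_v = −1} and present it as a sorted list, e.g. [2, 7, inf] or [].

[13, 37]

Mod squares: a ≡ -191919, b ≡ 39. Check v ∈ {∞, 2, 3, 5, 7, 13, 19, 23, 29, 31, 37}.
v=7: a=7^1·(≡4), b=7^0·(≡2) mod 7; (4|7)=+1, (2|7)=+1; (−1)^{1·0·3}·(+1)^0·(+1)^1 = +1.
v=3: a=3^5·(≡2), b=3^1·(≡1) mod 3; (2|3)=-1, (1|3)=+1; (−1)^{5·1·1}·(-1)^1·(+1)^5 = +1.
v=31: a=31^0·(≡14), b=31^2·(≡5) mod 31; (14|31)=+1, (5|31)=+1; (−1)^{0·2·15}·(+1)^2·(+1)^0 = +1.
v=29: a=29^0·(≡15), b=29^2·(≡19) mod 29; (15|29)=-1, (19|29)=-1; (−1)^{0·2·14}·(-1)^2·(-1)^0 = +1.
v=19: a=19^1·(≡9), b=19^0·(≡6) mod 19; (9|19)=+1, (6|19)=+1; (−1)^{1·0·9}·(+1)^0·(+1)^1 = +1.
v=23: a=23^-2·(≡12), b=23^0·(≡9) mod 23; (12|23)=+1, (9|23)=+1; (−1)^{-2·0·11}·(+1)^0·(+1)^-2 = +1.
v=∞: -191919 < 0 and 39 > 0  ⇒  (a,b)_∞ = +1.
v=37: a=37^1·(≡21), b=37^0·(≡23) mod 37; (21|37)=+1, (23|37)=-1; (−1)^{1·0·18}·(+1)^0·(-1)^1 = -1.
v=2: v_2(a)=-6, v_2(b)=0; units ≡ 1, 7 (mod 8); ε·ε+αω+βω = 0·1+-6·0+0·0 ≡ 0  ⇒  (a,b)_2 = +1.
v=13: a=13^3·(≡6), b=13^1·(≡1) mod 13; (6|13)=-1, (1|13)=+1; (−1)^{3·1·6}·(-1)^1·(+1)^3 = -1.
v=5: a=5^-2·(≡4), b=5^-2·(≡4) mod 5; (4|5)=+1, (4|5)=+1; (−1)^{-2·-2·2}·(+1)^-2·(+1)^-2 = +1.
(-191919, 39 / ℚ) ramifies at {13, 37}: a division algebra.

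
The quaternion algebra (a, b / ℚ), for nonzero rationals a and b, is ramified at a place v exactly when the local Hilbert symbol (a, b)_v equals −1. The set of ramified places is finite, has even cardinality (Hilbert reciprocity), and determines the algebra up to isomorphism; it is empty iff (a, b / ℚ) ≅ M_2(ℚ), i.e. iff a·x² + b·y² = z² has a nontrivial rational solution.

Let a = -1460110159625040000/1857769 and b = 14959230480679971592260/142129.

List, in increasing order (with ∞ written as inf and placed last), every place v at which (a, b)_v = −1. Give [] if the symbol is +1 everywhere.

[17, 19]

(a, b) ≡ (-298034, 1225785) mod (ℚ^×)²; places V = {2, 3, 5, 7, 11, 13, 17, 19, 23, 29, 31, 47, ∞}.
(a,b)_2: α=7, β=2; u≡7, v≡1 (mod 8); ε(u)ε(v)=1·0, αω(v)=7·0, βω(u)=2·0; sum ≡ 0  ⇒  +1.
(a,b)_7: α=2, u≡6; β=4, v≡4 (mod 7); (6|7)=-1, (4|7)=+1; sign (−1)^0·-1^4·+1^2 = +1.
(a,b)_17: α=2, u≡10; β=3, v≡13 (mod 17); (10|17)=-1, (13|17)=+1; sign (−1)^0·-1^3·+1^2 = -1.
(a,b)_47: α=-2, u≡40; β=0, v≡36 (mod 47); (40|47)=-1, (36|47)=+1; sign (−1)^0·-1^0·+1^-2 = +1.
(a,b)_11: α=1, u≡7; β=1, v≡9 (mod 11); (7|11)=-1, (9|11)=+1; sign (−1)^1·-1^1·+1^1 = +1.
(a,b)_29: α=-2, u≡20; β=-2, v≡25 (mod 29); (20|29)=+1, (25|29)=+1; sign (−1)^0·+1^-2·+1^-2 = +1.
(a,b)_31: α=3, u≡21; β=4, v≡9 (mod 31); (21|31)=-1, (9|31)=+1; sign (−1)^0·-1^4·+1^3 = +1.
(a,b)_19: α=1, u≡8; β=1, v≡2 (mod 19); (8|19)=-1, (2|19)=-1; sign (−1)^1·-1^1·-1^1 = -1.
(a,b)_13: α=0, u≡10; β=-2, v≡7 (mod 13); (10|13)=+1, (7|13)=-1; sign (−1)^0·+1^-2·-1^0 = +1.
(a,b)_5: α=4, u≡4; β=1, v≡3 (mod 5); (4|5)=+1, (3|5)=-1; sign (−1)^0·+1^1·-1^4 = +1.
(a,b)_3: α=2, u≡1; β=3, v≡1 (mod 3); (1|3)=+1, (1|3)=+1; sign (−1)^0·+1^3·+1^2 = +1.
(a,b)_∞: sgn(-298034)=−, sgn(1225785)=+, so +1.
(a,b)_23: α=1, u≡11; β=3, v≡2 (mod 23); (11|23)=-1, (2|23)=+1; sign (−1)^1·-1^3·+1^1 = +1.
(-298034, 1225785 / ℚ) ramifies at {17, 19}: a division algebra.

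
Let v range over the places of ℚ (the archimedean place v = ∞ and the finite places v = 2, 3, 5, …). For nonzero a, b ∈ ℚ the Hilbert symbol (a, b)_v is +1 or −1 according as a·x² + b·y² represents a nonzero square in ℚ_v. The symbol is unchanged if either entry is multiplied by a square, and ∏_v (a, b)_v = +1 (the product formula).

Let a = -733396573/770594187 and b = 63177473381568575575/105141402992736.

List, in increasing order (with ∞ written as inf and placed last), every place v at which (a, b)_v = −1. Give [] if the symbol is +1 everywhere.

[3, 7]

Mod squares: a ≡ -39, b ≡ 42. Check v ∈ {∞, 2, 3, 5, 7, 11, 13, 29, 31, 37, 47, 53}.
v=29: a=29^2·(≡18), b=29^0·(≡28) mod 29; (18|29)=-1, (28|29)=+1; (−1)^{2·0·14}·(-1)^0·(+1)^2 = +1.
v=∞: -39 < 0 and 42 > 0  ⇒  (a,b)_∞ = +1.
v=53: a=53^0·(≡5), b=53^2·(≡37) mod 53; (5|53)=-1, (37|53)=+1; (−1)^{0·2·26}·(-1)^2·(+1)^0 = +1.
v=2: v_2(a)=0, v_2(b)=-5; units ≡ 1, 5 (mod 8); ε·ε+αω+βω = 0·0+0·1+-5·0 ≡ 0  ⇒  (a,b)_2 = +1.
v=5: a=5^0·(≡1), b=5^2·(≡3) mod 5; (1|5)=+1, (3|5)=-1; (−1)^{0·2·2}·(+1)^2·(-1)^0 = +1.
v=13: a=13^1·(≡9), b=13^4·(≡1) mod 13; (9|13)=+1, (1|13)=+1; (−1)^{1·4·6}·(+1)^4·(+1)^1 = +1.
v=47: a=47^-2·(≡24), b=47^0·(≡4) mod 47; (24|47)=+1, (4|47)=+1; (−1)^{-2·0·23}·(+1)^0·(+1)^-2 = +1.
v=7: a=7^2·(≡3), b=7^5·(≡6) mod 7; (3|7)=-1, (6|7)=-1; (−1)^{2·5·3}·(-1)^5·(-1)^2 = -1.
v=3: a=3^-1·(≡2), b=3^-5·(≡2) mod 3; (2|3)=-1, (2|3)=-1; (−1)^{-1·-5·1}·(-1)^-5·(-1)^-1 = -1.
v=31: a=31^-2·(≡3), b=31^-4·(≡15) mod 31; (3|31)=-1, (15|31)=-1; (−1)^{-2·-4·15}·(-1)^-4·(-1)^-2 = +1.
v=11: a=11^-2·(≡4), b=11^-4·(≡3) mod 11; (4|11)=+1, (3|11)=+1; (−1)^{-2·-4·5}·(+1)^-4·(+1)^-2 = +1.
v=37: a=37^2·(≡35), b=37^4·(≡8) mod 37; (35|37)=-1, (8|37)=-1; (−1)^{2·4·18}·(-1)^4·(-1)^2 = +1.
|Ram(-39, 42)| = 2, even; anisotropic at {3, 7}.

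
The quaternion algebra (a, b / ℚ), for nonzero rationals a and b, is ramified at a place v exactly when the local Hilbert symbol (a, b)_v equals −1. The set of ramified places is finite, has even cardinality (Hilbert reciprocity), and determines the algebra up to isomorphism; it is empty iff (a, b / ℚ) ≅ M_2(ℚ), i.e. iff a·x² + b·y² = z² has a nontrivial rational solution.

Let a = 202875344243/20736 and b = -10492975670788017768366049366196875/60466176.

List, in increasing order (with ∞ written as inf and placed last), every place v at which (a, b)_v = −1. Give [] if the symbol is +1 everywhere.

[5, 11, 17, 29]

(a, b) ≡ (1062347, -27115) mod (ℚ^×)²; places V = {2, 3, 5, 7, 11, 13, 17, 19, 23, 29, 31, ∞}.
(a,b)_23: α=3, u≡15; β=4, v≡9 (mod 23); (15|23)=-1, (9|23)=+1; sign (−1)^0·-1^4·+1^3 = +1.
(a,b)_29: α=0, u≡18; β=1, v≡28 (mod 29); (18|29)=-1, (28|29)=+1; sign (−1)^0·-1^1·+1^0 = -1.
(a,b)_11: α=1, u≡6; β=3, v≡7 (mod 11); (6|11)=-1, (7|11)=-1; sign (−1)^1·-1^3·-1^1 = -1.
(a,b)_17: α=1, u≡2; β=3, v≡5 (mod 17); (2|17)=+1, (5|17)=-1; sign (−1)^0·+1^3·-1^1 = -1.
(a,b)_31: α=0, u≡7; β=2, v≡28 (mod 31); (7|31)=+1, (28|31)=+1; sign (−1)^0·+1^2·+1^0 = +1.
(a,b)_13: α=1, u≡12; β=4, v≡10 (mod 13); (12|13)=+1, (10|13)=+1; sign (−1)^0·+1^4·+1^1 = +1.
(a,b)_3: α=-4, u≡2; β=-10, v≡2 (mod 3); (2|3)=-1, (2|3)=-1; sign (−1)^0·-1^-10·-1^-4 = +1.
(a,b)_5: α=0, u≡3; β=5, v≡2 (mod 5); (3|5)=-1, (2|5)=-1; sign (−1)^0·-1^5·-1^0 = -1.
(a,b)_7: α=0, u≡6; β=2, v≡5 (mod 7); (6|7)=-1, (5|7)=-1; sign (−1)^0·-1^2·-1^0 = +1.
(a,b)_∞: sgn(1062347)=+, sgn(-27115)=−, so +1.
(a,b)_2: α=-8, β=-10; u≡3, v≡5 (mod 8); ε(u)ε(v)=1·0, αω(v)=-8·1, βω(u)=-10·1; sum ≡ 0  ⇒  +1.
(a,b)_19: α=3, u≡18; β=6, v≡11 (mod 19); (18|19)=-1, (11|19)=+1; sign (−1)^0·-1^6·+1^3 = +1.
Ram(1062347, -27115) = {5, 11, 17, 29}; no ℚ_5-point on the conic.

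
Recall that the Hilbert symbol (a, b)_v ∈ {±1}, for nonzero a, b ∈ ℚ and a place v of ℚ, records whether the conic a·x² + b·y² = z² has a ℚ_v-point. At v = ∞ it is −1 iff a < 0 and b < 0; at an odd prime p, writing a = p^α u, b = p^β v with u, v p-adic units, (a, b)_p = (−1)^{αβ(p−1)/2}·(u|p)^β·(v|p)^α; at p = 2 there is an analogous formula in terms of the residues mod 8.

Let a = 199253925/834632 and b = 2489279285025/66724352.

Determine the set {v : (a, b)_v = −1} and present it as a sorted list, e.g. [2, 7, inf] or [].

(a, b) ≡ (26, 2) mod (ℚ^×)²; places V = {2, 3, 5, 13, 17, 19, 29, 31, ∞}.
(a,b)_13: α=1, u≡5; β=2, v≡8 (mod 13); (5|13)=-1, (8|13)=-1; sign (−1)^0·-1^2·-1^1 = -1.
(a,b)_3: α=6, u≡2; β=6, v≡2 (mod 3); (2|3)=-1, (2|3)=-1; sign (−1)^0·-1^6·-1^6 = +1.
(a,b)_17: α=-2, u≡16; β=0, v≡2 (mod 17); (16|17)=+1, (2|17)=+1; sign (−1)^0·+1^0·+1^-2 = +1.
(a,b)_2: α=-3, β=-9; u≡5, v≡1 (mod 8); ε(u)ε(v)=0·0, αω(v)=-3·0, βω(u)=-9·1; sum ≡ 1  ⇒  -1.
(a,b)_19: α=-2, u≡1; β=-4, v≡3 (mod 19); (1|19)=+1, (3|19)=-1; sign (−1)^0·+1^-4·-1^-2 = +1.
(a,b)_29: α=2, u≡2; β=2, v≡18 (mod 29); (2|29)=-1, (18|29)=-1; sign (−1)^0·-1^2·-1^2 = +1.
(a,b)_∞: sgn(26)=+, sgn(2)=+, so +1.
(a,b)_5: α=2, u≡1; β=2, v≡3 (mod 5); (1|5)=+1, (3|5)=-1; sign (−1)^0·+1^2·-1^2 = +1.
(a,b)_31: α=0, u≡13; β=2, v≡19 (mod 31); (13|31)=-1, (19|31)=+1; sign (−1)^0·-1^2·+1^0 = +1.
|Ram(26, 2)| = 2, even; anisotropic at {2, 13}.

[2, 13]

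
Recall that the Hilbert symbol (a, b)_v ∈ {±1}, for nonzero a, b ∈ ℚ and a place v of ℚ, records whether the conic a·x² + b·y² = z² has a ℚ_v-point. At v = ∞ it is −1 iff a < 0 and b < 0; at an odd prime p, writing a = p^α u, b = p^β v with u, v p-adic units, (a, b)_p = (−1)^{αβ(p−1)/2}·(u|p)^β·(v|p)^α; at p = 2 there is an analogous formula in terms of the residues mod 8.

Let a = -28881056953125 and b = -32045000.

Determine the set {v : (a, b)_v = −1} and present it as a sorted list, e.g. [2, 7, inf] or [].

(a, b) ≡ (-5, -12818) mod (ℚ^×)²; places V = {2, 3, 5, 13, 17, 29, ∞}.
(a,b)_∞: sgn(-5)=−, sgn(-12818)=−, so -1.
(a,b)_17: α=2, u≡6; β=1, v≡11 (mod 17); (6|17)=-1, (11|17)=-1; sign (−1)^0·-1^1·-1^2 = -1.
(a,b)_3: α=2, u≡1; β=0, v≡1 (mod 3); (1|3)=+1, (1|3)=+1; sign (−1)^0·+1^0·+1^2 = +1.
(a,b)_13: α=2, u≡6; β=1, v≡8 (mod 13); (6|13)=-1, (8|13)=-1; sign (−1)^0·-1^1·-1^2 = -1.
(a,b)_5: α=7, u≡1; β=4, v≡3 (mod 5); (1|5)=+1, (3|5)=-1; sign (−1)^0·+1^4·-1^7 = -1.
(a,b)_2: α=0, β=3; u≡3, v≡7 (mod 8); ε(u)ε(v)=1·1, αω(v)=0·0, βω(u)=3·1; sum ≡ 0  ⇒  +1.
(a,b)_29: α=2, u≡16; β=1, v≡16 (mod 29); (16|29)=+1, (16|29)=+1; sign (−1)^0·+1^1·+1^2 = +1.
Ram(-5, -12818) = {5, 13, 17, ∞}; no ℚ_5-point on the conic.

[5, 13, 17, inf]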